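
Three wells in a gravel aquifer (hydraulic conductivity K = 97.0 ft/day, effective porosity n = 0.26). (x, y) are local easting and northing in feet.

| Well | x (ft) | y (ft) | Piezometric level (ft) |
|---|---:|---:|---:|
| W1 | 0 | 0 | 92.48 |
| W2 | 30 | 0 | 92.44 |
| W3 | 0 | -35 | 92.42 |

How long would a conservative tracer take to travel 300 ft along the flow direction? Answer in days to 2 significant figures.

370 days

∂h/∂x = (92.44 − 92.48) / (30 − 0) = -0.001333
∂h/∂y = (92.42 − 92.48) / (-35 − 0) = +0.001714
|∇h| = √(-0.001333² + 0.001714²) = 0.002171
Seepage velocity v = K·i/n = 97.0 × 0.002171 / 0.26 = 0.81 ft/day.
t = 300 / 0.81 = 370.4 days.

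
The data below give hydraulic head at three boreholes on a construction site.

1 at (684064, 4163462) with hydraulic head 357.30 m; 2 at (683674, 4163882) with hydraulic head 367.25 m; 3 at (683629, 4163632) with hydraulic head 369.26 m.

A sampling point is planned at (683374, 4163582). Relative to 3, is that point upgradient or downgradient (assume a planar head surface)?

upgradient

Taking 1 as reference: 2−1 = (-390, 420, +9.95); 3−1 = (-435, 170, +11.96).
Solve a·Δx + b·Δy = Δh: det = (-390)·170 − (-435)·420 = 116400.
∂h/∂x = [(+9.95)·170 − (+11.96)·420] / 116400 = -0.02862
∂h/∂y = [(-390)·(+11.96) − (-435)·(+9.95)] / 116400 = -0.002888
Head at (683374, 4163582) = 357.30 + (-0.02862)·(-690) + (-0.002888)·(120) = 376.70 m.
That is higher than the 369.26 m at 3, so the point is upgradient.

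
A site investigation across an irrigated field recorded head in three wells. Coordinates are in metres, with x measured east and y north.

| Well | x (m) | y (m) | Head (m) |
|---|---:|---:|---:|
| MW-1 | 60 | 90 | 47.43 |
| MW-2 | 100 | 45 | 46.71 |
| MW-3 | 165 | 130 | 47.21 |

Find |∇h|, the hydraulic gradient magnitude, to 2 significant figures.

0.012

With h = a·x + b·y + c and MW-1 as origin, the differences give:
  40·a + (-45)·b = -0.72
  105·a + 40·b = -0.22
Eliminate b (×40 and ×(-45), subtract): 6325·a = -38.700 → a = ∂h/∂x = -0.006119
Back-substitute: b = ∂h/∂y = +0.01056.
|∇h| = √(-0.006119² + 0.01056²) = 0.0122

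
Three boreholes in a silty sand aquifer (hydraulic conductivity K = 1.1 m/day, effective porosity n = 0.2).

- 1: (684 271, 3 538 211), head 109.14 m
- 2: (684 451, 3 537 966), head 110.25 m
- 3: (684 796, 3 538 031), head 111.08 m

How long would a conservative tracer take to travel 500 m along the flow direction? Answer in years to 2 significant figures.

66 years

With h = a·x + b·y + c and 1 as origin, the differences give:
  180·a + (-245)·b = +1.11
  525·a + (-180)·b = +1.94
Eliminate b (×(-180) and ×(-245), subtract): 96225·a = 275.500 → a = ∂h/∂x = +0.002863
Back-substitute: b = ∂h/∂y = -0.002427.
|∇h| = √(0.002863² + -0.002427²) = 0.003753
Seepage velocity v = K·i/n = 1.1 × 0.003753 / 0.2 = 0.02064 m/day.
t = 500 / 0.02064 = 2.422e+04 days = 66.3 years.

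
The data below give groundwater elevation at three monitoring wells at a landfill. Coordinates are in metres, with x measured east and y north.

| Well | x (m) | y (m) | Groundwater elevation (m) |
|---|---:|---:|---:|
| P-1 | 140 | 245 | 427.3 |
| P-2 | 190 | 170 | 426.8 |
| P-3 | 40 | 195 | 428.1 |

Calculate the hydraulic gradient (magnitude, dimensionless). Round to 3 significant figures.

Taking P-1 as reference: P-2−P-1 = (50, -75, -0.5); P-3−P-1 = (-100, -50, +0.8).
Solve a·Δx + b·Δy = Δh: det = 50·(-50) − (-100)·(-75) = -10000.
∂h/∂x = [(-0.5)·(-50) − (+0.8)·(-75)] / -10000 = -0.008500
∂h/∂y = [50·(+0.8) − (-100)·(-0.5)] / -10000 = +0.0010000
|∇h| = √(-0.008500² + 0.0010000²) = 0.008559

0.00856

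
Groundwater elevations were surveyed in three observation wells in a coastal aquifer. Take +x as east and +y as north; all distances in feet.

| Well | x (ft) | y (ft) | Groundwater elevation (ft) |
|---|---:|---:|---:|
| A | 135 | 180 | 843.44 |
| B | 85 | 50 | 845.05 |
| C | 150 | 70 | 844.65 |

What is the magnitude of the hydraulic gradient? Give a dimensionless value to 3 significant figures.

Taking A as reference: B−A = (-50, -130, +1.61); C−A = (15, -110, +1.21).
Solve a·Δx + b·Δy = Δh: det = (-50)·(-110) − 15·(-130) = 7450.
∂h/∂x = [(+1.61)·(-110) − (+1.21)·(-130)] / 7450 = -0.002658
∂h/∂y = [(-50)·(+1.21) − 15·(+1.61)] / 7450 = -0.01136
|∇h| = √(-0.002658² + -0.01136²) = 0.01167

0.0117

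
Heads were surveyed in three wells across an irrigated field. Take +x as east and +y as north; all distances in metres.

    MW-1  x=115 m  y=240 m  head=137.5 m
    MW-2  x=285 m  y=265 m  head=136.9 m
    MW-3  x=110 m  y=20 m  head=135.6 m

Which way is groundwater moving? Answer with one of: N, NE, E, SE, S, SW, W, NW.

SE

With h = a·x + b·y + c and MW-1 as origin, the differences give:
  170·a + 25·b = -0.6
  (-5)·a + (-220)·b = -1.9
Eliminate b (×(-220) and ×25, subtract): -37275·a = 179.50 → a = ∂h/∂x = -0.004816
Back-substitute: b = ∂h/∂y = +0.008746.
Flow = −∇h = (+0.004816 east, -0.008746 north), which points southeast.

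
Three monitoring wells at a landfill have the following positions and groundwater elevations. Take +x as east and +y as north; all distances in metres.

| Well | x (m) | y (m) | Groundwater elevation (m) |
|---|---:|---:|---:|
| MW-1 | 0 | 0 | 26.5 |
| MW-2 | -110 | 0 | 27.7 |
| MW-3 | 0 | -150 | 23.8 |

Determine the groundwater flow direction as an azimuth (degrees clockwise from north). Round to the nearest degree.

149°

∂h/∂x = (27.7 − 26.5) / (-110 − 0) = -0.01091
∂h/∂y = (23.8 − 26.5) / (-150 − 0) = +0.01800
Flow direction (−∇h) has components (+0.01091 E, -0.01800 N).
Azimuth = atan2(E, N) = atan2(+0.01091, -0.01800) = 148.8° ≈ 149°.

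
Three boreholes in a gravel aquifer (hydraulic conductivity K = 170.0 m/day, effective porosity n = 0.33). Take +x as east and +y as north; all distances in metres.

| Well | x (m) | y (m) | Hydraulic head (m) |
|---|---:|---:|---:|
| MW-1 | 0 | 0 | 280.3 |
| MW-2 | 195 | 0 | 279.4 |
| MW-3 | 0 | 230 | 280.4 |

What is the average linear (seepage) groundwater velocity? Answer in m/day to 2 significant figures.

2.4 m/day

∂h/∂x = (279.4 − 280.3) / (195 − 0) = -0.004615
∂h/∂y = (280.4 − 280.3) / (230 − 0) = +0.0004348
|∇h| = √(-0.004615² + 0.0004348²) = 0.004635
Seepage velocity v = K·i/n = 170.0 × 0.004635 / 0.33 = 2.388 m/day.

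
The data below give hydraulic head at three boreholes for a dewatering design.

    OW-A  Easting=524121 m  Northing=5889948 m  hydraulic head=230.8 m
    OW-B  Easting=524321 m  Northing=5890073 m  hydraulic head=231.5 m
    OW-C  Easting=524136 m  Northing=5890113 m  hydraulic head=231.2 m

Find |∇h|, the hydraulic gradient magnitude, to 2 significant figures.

Taking OW-A as reference: OW-B−OW-A = (200, 125, +0.7); OW-C−OW-A = (15, 165, +0.4).
Determinant of the coordinate differences = 200·165 − 15·125 = 31125.
∂h/∂x = [(+0.7)·165 − (+0.4)·125] / 31125 = +0.002104
∂h/∂y = [200·(+0.4) − 15·(+0.7)] / 31125 = +0.002233
|∇h| = √(0.002104² + 0.002233²) = 0.003068

0.0031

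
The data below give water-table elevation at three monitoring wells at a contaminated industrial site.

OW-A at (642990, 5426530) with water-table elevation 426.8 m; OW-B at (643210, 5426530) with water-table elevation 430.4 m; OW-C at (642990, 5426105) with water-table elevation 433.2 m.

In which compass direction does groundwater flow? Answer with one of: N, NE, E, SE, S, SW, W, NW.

NW

∂h/∂x = (430.4 − 426.8) / (643210 − 642990) = +0.01636
∂h/∂y = (433.2 − 426.8) / (5426105 − 5426530) = -0.01506
Flow = −∇h = (-0.01636 east, +0.01506 north), which points northwest.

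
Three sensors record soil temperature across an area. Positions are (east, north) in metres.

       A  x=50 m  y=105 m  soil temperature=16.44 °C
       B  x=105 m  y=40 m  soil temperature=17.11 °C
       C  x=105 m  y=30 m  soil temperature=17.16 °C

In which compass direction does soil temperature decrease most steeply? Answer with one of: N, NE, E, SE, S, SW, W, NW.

Taking A as reference: B−A = (55, -65, +0.67); C−A = (55, -75, +0.72).
Solve a·Δx + b·Δy = ΔT: det = 55·(-75) − 55·(-65) = -550.
∂T/∂x = [(+0.67)·(-75) − (+0.72)·(-65)] / -550 = +0.006273
∂T/∂y = [55·(+0.72) − 55·(+0.67)] / -550 = -0.005000
Steepest decrease is along −∇f = (-0.006273 E, +0.005000 N) → northwest.

NW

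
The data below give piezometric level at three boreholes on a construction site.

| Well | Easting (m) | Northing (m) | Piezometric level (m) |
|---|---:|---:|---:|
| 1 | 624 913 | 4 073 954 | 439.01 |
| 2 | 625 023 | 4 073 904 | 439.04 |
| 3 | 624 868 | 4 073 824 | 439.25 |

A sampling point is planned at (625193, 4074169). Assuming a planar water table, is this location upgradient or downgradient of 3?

Differences from 1: to 2 (Δx, Δy, Δh) = (110, -50, +0.03); to 3 = (-45, -130, +0.24).
Solve a·Δx + b·Δy = Δh: det = 110·(-130) − (-45)·(-50) = -16550.
∂h/∂x = [(+0.03)·(-130) − (+0.24)·(-50)] / -16550 = -0.0004894
∂h/∂y = [110·(+0.24) − (-45)·(+0.03)] / -16550 = -0.001677
Head at (625193, 4074169) = 439.01 + (-0.0004894)·(280) + (-0.001677)·(215) = 438.51 m.
That is lower than the 439.25 m at 3, so the point is downgradient.

downgradient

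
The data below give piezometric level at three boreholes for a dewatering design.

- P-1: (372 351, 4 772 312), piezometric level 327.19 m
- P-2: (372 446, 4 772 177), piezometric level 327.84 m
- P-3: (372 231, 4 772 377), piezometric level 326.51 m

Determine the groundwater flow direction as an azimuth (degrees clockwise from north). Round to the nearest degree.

Three-point gradient (reference P-1): Δ to P-2 = (95, -135, +0.65), Δ to P-3 = (-120, 65, -0.68).
∂h/∂x = +0.004943, ∂h/∂y = -0.001337 (det = -10025).
Flow direction (−∇h) has components (-0.004943 E, +0.001337 N).
Azimuth = atan2(E, N) = atan2(-0.004943, +0.001337) = 285.1° ≈ 285°.

285°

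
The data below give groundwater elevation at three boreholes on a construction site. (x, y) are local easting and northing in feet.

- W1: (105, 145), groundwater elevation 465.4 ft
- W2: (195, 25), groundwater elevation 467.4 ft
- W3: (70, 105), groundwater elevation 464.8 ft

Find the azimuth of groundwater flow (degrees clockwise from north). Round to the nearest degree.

276°

Taking W1 as reference: W2−W1 = (90, -120, +2.0); W3−W1 = (-35, -40, -0.6).
Solve a·Δx + b·Δy = Δh: det = 90·(-40) − (-35)·(-120) = -7800.
∂h/∂x = [(+2.0)·(-40) − (-0.6)·(-120)] / -7800 = +0.01949
∂h/∂y = [90·(-0.6) − (-35)·(+2.0)] / -7800 = -0.002051
Flow direction (−∇h) has components (-0.01949 E, +0.002051 N).
Azimuth = atan2(E, N) = atan2(-0.01949, +0.002051) = 276.0° ≈ 276°.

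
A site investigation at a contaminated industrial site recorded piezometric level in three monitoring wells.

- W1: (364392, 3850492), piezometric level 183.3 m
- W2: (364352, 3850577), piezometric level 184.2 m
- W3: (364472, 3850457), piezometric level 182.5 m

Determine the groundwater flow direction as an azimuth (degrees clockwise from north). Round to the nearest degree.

138°

Differences from W1: to W2 (Δx, Δy, Δh) = (-40, 85, +0.9); to W3 = (80, -35, -0.8).
Solve a·Δx + b·Δy = Δh: det = (-40)·(-35) − 80·85 = -5400.
∂h/∂x = [(+0.9)·(-35) − (-0.8)·85] / -5400 = -0.006759
∂h/∂y = [(-40)·(-0.8) − 80·(+0.9)] / -5400 = +0.007407
Flow direction (−∇h) has components (+0.006759 E, -0.007407 N).
Azimuth = atan2(E, N) = atan2(+0.006759, -0.007407) = 137.6° ≈ 138°.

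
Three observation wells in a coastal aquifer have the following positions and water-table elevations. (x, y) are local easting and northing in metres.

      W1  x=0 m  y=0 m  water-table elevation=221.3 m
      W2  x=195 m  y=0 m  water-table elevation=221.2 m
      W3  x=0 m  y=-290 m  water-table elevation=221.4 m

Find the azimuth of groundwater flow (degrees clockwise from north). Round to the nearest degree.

056°

∂h/∂x = (221.2 − 221.3) / (195 − 0) = -0.0005128
∂h/∂y = (221.4 − 221.3) / (-290 − 0) = -0.0003448
Flow direction (−∇h) has components (+0.0005128 E, +0.0003448 N).
Azimuth = atan2(E, N) = atan2(+0.0005128, +0.0003448) = 56.1° ≈ 056°.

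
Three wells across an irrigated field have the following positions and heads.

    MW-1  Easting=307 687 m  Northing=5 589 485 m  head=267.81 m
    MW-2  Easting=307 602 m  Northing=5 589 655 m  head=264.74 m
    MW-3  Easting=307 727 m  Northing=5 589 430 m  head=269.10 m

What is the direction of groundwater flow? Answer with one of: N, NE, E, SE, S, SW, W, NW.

Taking MW-1 as reference: MW-2−MW-1 = (-85, 170, -3.07); MW-3−MW-1 = (40, -55, +1.29).
Determinant of the coordinate differences = (-85)·(-55) − 40·170 = -2125.
∂h/∂x = [(-3.07)·(-55) − (+1.29)·170] / -2125 = +0.02374
∂h/∂y = [(-85)·(+1.29) − 40·(-3.07)] / -2125 = -0.006188
Flow = −∇h = (-0.02374 east, +0.006188 north), which points west.

W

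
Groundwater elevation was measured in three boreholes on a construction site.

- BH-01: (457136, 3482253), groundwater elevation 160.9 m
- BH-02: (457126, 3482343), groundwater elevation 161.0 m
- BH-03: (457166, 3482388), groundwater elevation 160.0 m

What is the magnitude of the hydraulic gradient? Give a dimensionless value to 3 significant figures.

With h = a·x + b·y + c and BH-01 as origin, the differences give:
  (-10)·a + 90·b = +0.1
  30·a + 135·b = -0.9
Eliminate b (×135 and ×90, subtract): -4050·a = 94.50 → a = ∂h/∂x = -0.02333
Back-substitute: b = ∂h/∂y = -0.001481.
|∇h| = √(-0.02333² + -0.001481²) = 0.02338

0.0234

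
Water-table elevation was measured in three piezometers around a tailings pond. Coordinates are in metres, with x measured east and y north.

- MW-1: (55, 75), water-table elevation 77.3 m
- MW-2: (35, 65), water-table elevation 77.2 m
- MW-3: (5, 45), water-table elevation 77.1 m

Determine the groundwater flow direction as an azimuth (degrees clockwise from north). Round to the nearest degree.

315°

With h = a·x + b·y + c and MW-1 as origin, the differences give:
  (-20)·a + (-10)·b = -0.1
  (-50)·a + (-30)·b = -0.2
Eliminate b (×(-30) and ×(-10), subtract): 100·a = 1.00 → a = ∂h/∂x = +0.010000
Back-substitute: b = ∂h/∂y = -0.010000.
Flow direction (−∇h) has components (-0.010000 E, +0.010000 N).
Azimuth = atan2(E, N) = atan2(-0.010000, +0.010000) = 315.0° ≈ 315°.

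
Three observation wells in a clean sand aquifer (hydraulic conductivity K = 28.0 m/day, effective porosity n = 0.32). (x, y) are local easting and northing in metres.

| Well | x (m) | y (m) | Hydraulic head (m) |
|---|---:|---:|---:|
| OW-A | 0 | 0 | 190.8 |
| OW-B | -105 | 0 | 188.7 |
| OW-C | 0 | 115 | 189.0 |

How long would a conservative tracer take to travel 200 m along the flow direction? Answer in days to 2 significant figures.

90 days

∂h/∂x = (188.7 − 190.8) / (-105 − 0) = +0.02000
∂h/∂y = (189.0 − 190.8) / (115 − 0) = -0.01565
|∇h| = √(0.02000² + -0.01565²) = 0.0254
Seepage velocity v = K·i/n = 28.0 × 0.0254 / 0.32 = 2.222 m/day.
t = 200 / 2.222 = 90.01 days.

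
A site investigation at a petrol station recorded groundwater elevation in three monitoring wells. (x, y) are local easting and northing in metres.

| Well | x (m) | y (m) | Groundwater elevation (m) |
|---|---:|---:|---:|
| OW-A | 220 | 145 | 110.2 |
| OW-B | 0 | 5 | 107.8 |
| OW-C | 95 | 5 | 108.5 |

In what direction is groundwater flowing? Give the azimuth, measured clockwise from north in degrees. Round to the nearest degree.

233°

Taking OW-A as reference: OW-B−OW-A = (-220, -140, -2.4); OW-C−OW-A = (-125, -140, -1.7).
Solve a·Δx + b·Δy = Δh: det = (-220)·(-140) − (-125)·(-140) = 13300.
∂h/∂x = [(-2.4)·(-140) − (-1.7)·(-140)] / 13300 = +0.007368
∂h/∂y = [(-220)·(-1.7) − (-125)·(-2.4)] / 13300 = +0.005564
Flow direction (−∇h) has components (-0.007368 E, -0.005564 N).
Azimuth = atan2(E, N) = atan2(-0.007368, -0.005564) = 232.9° ≈ 233°.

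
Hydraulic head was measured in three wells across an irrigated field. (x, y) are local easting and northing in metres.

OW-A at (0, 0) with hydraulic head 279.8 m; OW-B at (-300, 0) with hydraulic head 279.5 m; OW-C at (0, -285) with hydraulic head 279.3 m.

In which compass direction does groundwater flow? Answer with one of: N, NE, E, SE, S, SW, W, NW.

∂h/∂x = (279.5 − 279.8) / (-300 − 0) = +0.001000
∂h/∂y = (279.3 − 279.8) / (-285 − 0) = +0.001754
Flow = −∇h = (-0.001000 east, -0.001754 north), which points southwest.

SW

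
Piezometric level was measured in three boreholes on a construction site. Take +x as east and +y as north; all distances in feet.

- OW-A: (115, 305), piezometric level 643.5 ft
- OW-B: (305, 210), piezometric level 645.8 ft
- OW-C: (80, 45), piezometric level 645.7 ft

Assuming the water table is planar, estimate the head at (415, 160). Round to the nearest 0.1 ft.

647.1 ft

Taking OW-A as reference: OW-B−OW-A = (190, -95, +2.3); OW-C−OW-A = (-35, -260, +2.2).
Determinant of the coordinate differences = 190·(-260) − (-35)·(-95) = -52725.
∂h/∂x = [(+2.3)·(-260) − (+2.2)·(-95)] / -52725 = +0.007378
∂h/∂y = [190·(+2.2) − (-35)·(+2.3)] / -52725 = -0.009455
h(415, 160) = 643.5 + (+0.007378)·(300) + (-0.009455)·(-145) = 643.5 +2.213 +1.371 = 647.084 ft.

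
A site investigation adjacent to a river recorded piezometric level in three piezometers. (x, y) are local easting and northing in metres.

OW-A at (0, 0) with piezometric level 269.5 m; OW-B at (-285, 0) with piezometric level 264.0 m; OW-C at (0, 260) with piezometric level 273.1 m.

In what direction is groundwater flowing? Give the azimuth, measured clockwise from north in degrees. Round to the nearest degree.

234°

∂h/∂x = (264.0 − 269.5) / (-285 − 0) = +0.01930
∂h/∂y = (273.1 − 269.5) / (260 − 0) = +0.01385
Flow direction (−∇h) has components (-0.01930 E, -0.01385 N).
Azimuth = atan2(E, N) = atan2(-0.01930, -0.01385) = 234.3° ≈ 234°.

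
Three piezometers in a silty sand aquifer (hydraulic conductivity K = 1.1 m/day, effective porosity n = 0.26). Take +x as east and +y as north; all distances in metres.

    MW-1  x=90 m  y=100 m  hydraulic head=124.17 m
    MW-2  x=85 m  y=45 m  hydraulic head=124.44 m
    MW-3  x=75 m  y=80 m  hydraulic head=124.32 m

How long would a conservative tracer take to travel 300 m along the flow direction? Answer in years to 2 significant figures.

32 years

Three-point gradient (reference MW-1): Δ to MW-2 = (-5, -55, +0.27), Δ to MW-3 = (-15, -20, +0.15).
∂h/∂x = -0.003931, ∂h/∂y = -0.004552 (det = -725).
|∇h| = √(-0.003931² + -0.004552²) = 0.006014
Seepage velocity v = K·i/n = 1.1 × 0.006014 / 0.26 = 0.02544 m/day.
t = 300 / 0.02544 = 1.179e+04 days = 32.3 years.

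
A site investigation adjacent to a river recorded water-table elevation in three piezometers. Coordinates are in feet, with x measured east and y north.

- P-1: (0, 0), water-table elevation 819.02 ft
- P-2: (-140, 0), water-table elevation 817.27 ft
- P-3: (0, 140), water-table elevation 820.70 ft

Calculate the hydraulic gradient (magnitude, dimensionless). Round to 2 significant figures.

0.017

∂h/∂x = (817.27 − 819.02) / (-140 − 0) = +0.01250
∂h/∂y = (820.70 − 819.02) / (140 − 0) = +0.01200
|∇h| = √(0.01250² + 0.01200²) = 0.01733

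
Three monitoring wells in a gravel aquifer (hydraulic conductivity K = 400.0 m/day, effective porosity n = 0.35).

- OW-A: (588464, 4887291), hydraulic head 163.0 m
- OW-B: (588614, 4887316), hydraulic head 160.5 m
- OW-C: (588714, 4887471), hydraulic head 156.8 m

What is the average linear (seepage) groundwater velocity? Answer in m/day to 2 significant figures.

Differences from OW-A: to OW-B (Δx, Δy, Δh) = (150, 25, -2.5); to OW-C = (250, 180, -6.2).
Solve a·Δx + b·Δy = Δh: det = 150·180 − 250·25 = 20750.
∂h/∂x = [(-2.5)·180 − (-6.2)·25] / 20750 = -0.01422
∂h/∂y = [150·(-6.2) − 250·(-2.5)] / 20750 = -0.01470
|∇h| = √(-0.01422² + -0.01470²) = 0.02045
Seepage velocity v = K·i/n = 400.0 × 0.02045 / 0.35 = 23.37 m/day.

23 m/day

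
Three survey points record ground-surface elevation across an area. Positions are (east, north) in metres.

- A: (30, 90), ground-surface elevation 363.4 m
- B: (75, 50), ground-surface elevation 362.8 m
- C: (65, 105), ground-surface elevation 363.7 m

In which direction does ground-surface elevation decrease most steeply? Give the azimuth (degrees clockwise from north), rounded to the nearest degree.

185°

Differences from A: to B (Δx, Δy, Δh) = (45, -40, -0.6); to C = (35, 15, +0.3).
Determinant of the coordinate differences = 45·15 − 35·(-40) = 2075.
∂z/∂x = [(-0.6)·15 − (+0.3)·(-40)] / 2075 = +0.001446
∂z/∂y = [45·(+0.3) − 35·(-0.6)] / 2075 = +0.01663
Steepest decrease is along −∇f: components (-0.001446 E, -0.01663 N).
Azimuth = atan2(-0.001446, -0.01663) = 185.0° ≈ 185°.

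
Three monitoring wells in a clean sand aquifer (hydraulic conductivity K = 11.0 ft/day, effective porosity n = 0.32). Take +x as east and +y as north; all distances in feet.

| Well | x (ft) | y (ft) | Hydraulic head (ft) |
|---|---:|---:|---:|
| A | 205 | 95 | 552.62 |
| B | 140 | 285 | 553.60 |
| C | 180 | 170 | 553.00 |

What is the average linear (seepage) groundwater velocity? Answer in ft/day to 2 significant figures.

Taking A as reference: B−A = (-65, 190, +0.98); C−A = (-25, 75, +0.38).
Determinant of the coordinate differences = (-65)·75 − (-25)·190 = -125.
∂h/∂x = [(+0.98)·75 − (+0.38)·190] / -125 = -0.01040
∂h/∂y = [(-65)·(+0.38) − (-25)·(+0.98)] / -125 = +0.001600
|∇h| = √(-0.01040² + 0.001600²) = 0.01052
Seepage velocity v = K·i/n = 11.0 × 0.01052 / 0.32 = 0.3616 ft/day.

0.36 ft/day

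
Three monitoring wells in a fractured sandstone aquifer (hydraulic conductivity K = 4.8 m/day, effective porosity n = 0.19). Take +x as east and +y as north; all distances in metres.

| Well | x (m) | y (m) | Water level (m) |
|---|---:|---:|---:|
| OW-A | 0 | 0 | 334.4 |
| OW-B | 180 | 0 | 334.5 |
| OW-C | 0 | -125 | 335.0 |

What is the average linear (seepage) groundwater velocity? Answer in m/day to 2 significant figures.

0.12 m/day

∂h/∂x = (334.5 − 334.4) / (180 − 0) = +0.0005556
∂h/∂y = (335.0 − 334.4) / (-125 − 0) = -0.004800
|∇h| = √(0.0005556² + -0.004800²) = 0.004832
Seepage velocity v = K·i/n = 4.8 × 0.004832 / 0.19 = 0.1221 m/day.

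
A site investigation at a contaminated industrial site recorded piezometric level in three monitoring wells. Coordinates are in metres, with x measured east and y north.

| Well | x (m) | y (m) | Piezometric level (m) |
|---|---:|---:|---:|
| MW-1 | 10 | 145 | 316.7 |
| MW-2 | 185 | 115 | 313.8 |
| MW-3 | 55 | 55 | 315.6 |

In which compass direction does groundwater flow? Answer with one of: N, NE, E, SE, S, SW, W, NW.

With h = a·x + b·y + c and MW-1 as origin, the differences give:
  175·a + (-30)·b = -2.9
  45·a + (-90)·b = -1.1
Eliminate b (×(-90) and ×(-30), subtract): -14400·a = 228.00 → a = ∂h/∂x = -0.01583
Back-substitute: b = ∂h/∂y = +0.004306.
Flow = −∇h = (+0.01583 east, -0.004306 north), which points east.

E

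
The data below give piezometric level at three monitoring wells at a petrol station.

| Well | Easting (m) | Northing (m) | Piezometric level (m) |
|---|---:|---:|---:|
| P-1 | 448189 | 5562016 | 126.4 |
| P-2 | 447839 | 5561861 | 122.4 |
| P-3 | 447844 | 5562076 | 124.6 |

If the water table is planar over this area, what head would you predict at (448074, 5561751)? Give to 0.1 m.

122.9 m

With h = a·x + b·y + c and P-1 as origin, the differences give:
  (-350)·a + (-155)·b = -4.0
  (-345)·a + 60·b = -1.8
Eliminate b (×60 and ×(-155), subtract): -74475·a = -519.00 → a = ∂h/∂x = +0.006969
Back-substitute: b = ∂h/∂y = +0.01007.
h(448074, 5561751) = 126.4 + (+0.006969)·(-115) + (+0.01007)·(-265) = 126.4 -0.801 -2.669 = 122.930 m.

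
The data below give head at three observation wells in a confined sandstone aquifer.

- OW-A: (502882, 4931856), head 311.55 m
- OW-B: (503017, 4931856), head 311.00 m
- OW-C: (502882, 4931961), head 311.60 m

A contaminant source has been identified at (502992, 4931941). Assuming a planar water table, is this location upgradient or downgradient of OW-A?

downgradient

∂h/∂x = (311.00 − 311.55) / (503017 − 502882) = -0.004074
∂h/∂y = (311.60 − 311.55) / (4931961 − 4931856) = +0.0004762
Head at (502992, 4931941) = 311.55 + (-0.004074)·(110) + (+0.0004762)·(85) = 311.14 m.
That is lower than the 311.55 m at OW-A, so the point is downgradient.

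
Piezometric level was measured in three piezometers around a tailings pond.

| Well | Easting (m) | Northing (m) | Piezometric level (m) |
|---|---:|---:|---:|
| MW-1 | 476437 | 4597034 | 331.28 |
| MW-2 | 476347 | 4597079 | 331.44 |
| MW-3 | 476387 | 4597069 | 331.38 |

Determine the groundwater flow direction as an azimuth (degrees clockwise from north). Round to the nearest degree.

Differences from MW-1: to MW-2 (Δx, Δy, Δh) = (-90, 45, +0.16); to MW-3 = (-50, 35, +0.10).
Solve a·Δx + b·Δy = Δh: det = (-90)·35 − (-50)·45 = -900.
∂h/∂x = [(+0.16)·35 − (+0.10)·45] / -900 = -0.001222
∂h/∂y = [(-90)·(+0.10) − (-50)·(+0.16)] / -900 = +0.001111
Flow direction (−∇h) has components (+0.001222 E, -0.001111 N).
Azimuth = atan2(E, N) = atan2(+0.001222, -0.001111) = 132.3° ≈ 132°.

132°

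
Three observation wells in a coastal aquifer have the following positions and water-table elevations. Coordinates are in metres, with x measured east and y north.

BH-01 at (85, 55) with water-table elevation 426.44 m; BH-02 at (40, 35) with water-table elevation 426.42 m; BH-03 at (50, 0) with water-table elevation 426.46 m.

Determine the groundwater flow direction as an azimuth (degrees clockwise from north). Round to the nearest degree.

With h = a·x + b·y + c and BH-01 as origin, the differences give:
  (-45)·a + (-20)·b = -0.02
  (-35)·a + (-55)·b = +0.02
Eliminate b (×(-55) and ×(-20), subtract): 1775·a = 1.500 → a = ∂h/∂x = +0.0008451
Back-substitute: b = ∂h/∂y = -0.0009014.
Flow direction (−∇h) has components (-0.0008451 E, +0.0009014 N).
Azimuth = atan2(E, N) = atan2(-0.0008451, +0.0009014) = 316.8° ≈ 317°.

317°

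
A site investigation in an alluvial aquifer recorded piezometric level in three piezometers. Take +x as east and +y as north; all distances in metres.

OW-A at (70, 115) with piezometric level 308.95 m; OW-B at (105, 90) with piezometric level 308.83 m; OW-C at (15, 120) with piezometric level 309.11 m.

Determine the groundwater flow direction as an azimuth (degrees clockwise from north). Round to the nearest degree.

106°

Taking OW-A as reference: OW-B−OW-A = (35, -25, -0.12); OW-C−OW-A = (-55, 5, +0.16).
Determinant of the coordinate differences = 35·5 − (-55)·(-25) = -1200.
∂h/∂x = [(-0.12)·5 − (+0.16)·(-25)] / -1200 = -0.002833
∂h/∂y = [35·(+0.16) − (-55)·(-0.12)] / -1200 = +0.0008333
Flow direction (−∇h) has components (+0.002833 E, -0.0008333 N).
Azimuth = atan2(E, N) = atan2(+0.002833, -0.0008333) = 106.4° ≈ 106°.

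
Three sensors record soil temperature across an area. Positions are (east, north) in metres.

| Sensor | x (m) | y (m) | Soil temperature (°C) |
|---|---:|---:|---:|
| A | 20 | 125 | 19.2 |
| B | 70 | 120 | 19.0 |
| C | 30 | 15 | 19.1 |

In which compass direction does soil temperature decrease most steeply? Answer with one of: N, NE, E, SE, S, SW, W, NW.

Differences from A: to B (Δx, Δy, Δh) = (50, -5, -0.2); to C = (10, -110, -0.1).
Solve a·Δx + b·Δy = ΔT: det = 50·(-110) − 10·(-5) = -5450.
∂T/∂x = [(-0.2)·(-110) − (-0.1)·(-5)] / -5450 = -0.003945
∂T/∂y = [50·(-0.1) − 10·(-0.2)] / -5450 = +0.0005505
Steepest decrease is along −∇f = (+0.003945 E, -0.0005505 N) → east.

E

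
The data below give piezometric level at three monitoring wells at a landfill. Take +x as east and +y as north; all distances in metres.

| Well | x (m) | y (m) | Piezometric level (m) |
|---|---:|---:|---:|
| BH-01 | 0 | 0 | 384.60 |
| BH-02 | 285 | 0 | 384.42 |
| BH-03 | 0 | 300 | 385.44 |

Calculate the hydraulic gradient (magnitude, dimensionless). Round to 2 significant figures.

0.0029

∂h/∂x = (384.42 − 384.60) / (285 − 0) = -0.0006316
∂h/∂y = (385.44 − 384.60) / (300 − 0) = +0.002800
|∇h| = √(-0.0006316² + 0.002800²) = 0.00287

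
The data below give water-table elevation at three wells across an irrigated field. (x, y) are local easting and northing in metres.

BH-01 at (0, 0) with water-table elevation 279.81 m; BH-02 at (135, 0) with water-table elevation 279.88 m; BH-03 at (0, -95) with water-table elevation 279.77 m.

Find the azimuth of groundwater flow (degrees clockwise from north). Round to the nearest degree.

231°

∂h/∂x = (279.88 − 279.81) / (135 − 0) = +0.0005185
∂h/∂y = (279.77 − 279.81) / (-95 − 0) = +0.0004211
Flow direction (−∇h) has components (-0.0005185 E, -0.0004211 N).
Azimuth = atan2(E, N) = atan2(-0.0005185, -0.0004211) = 230.9° ≈ 231°.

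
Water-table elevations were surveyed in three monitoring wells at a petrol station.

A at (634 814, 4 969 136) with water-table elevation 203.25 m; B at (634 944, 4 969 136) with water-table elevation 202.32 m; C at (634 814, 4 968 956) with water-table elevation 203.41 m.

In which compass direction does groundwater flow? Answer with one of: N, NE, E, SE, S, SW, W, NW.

∂h/∂x = (202.32 − 203.25) / (634944 − 634814) = -0.007154
∂h/∂y = (203.41 − 203.25) / (4968956 − 4969136) = -0.0008889
Flow = −∇h = (+0.007154 east, +0.0008889 north), which points east.

E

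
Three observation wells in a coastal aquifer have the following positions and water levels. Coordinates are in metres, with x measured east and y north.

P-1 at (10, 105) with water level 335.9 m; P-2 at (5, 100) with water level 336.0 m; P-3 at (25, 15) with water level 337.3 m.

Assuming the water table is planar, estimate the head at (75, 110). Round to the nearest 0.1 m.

Taking P-1 as reference: P-2−P-1 = (-5, -5, +0.1); P-3−P-1 = (15, -90, +1.4).
Solve a·Δx + b·Δy = Δh: det = (-5)·(-90) − 15·(-5) = 525.
∂h/∂x = [(+0.1)·(-90) − (+1.4)·(-5)] / 525 = -0.003810
∂h/∂y = [(-5)·(+1.4) − 15·(+0.1)] / 525 = -0.01619
h(75, 110) = 335.9 + (-0.003810)·(65) + (-0.01619)·(5) = 335.9 -0.248 -0.081 = 335.571 m.

335.6 m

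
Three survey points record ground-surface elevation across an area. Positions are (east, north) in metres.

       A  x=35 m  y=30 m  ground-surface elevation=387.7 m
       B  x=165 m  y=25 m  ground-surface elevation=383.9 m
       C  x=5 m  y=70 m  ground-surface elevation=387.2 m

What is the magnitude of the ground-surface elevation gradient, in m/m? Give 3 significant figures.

With z = a·x + b·y + c and A as origin, the differences give:
  130·a + (-5)·b = -3.8
  (-30)·a + 40·b = -0.5
Eliminate b (×40 and ×(-5), subtract): 5050·a = -154.50 → a = ∂z/∂x = -0.03059
Back-substitute: b = ∂z/∂y = -0.03545.
|∇f| = √(-0.03059² + -0.03545²) = 0.04682 m/m

0.0468 m/m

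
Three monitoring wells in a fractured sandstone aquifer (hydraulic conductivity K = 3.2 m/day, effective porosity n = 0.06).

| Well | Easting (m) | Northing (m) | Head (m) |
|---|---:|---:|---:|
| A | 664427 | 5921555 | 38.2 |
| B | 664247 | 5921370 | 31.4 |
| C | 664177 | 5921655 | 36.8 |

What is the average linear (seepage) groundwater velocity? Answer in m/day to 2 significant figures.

1.4 m/day

Taking A as reference: B−A = (-180, -185, -6.8); C−A = (-250, 100, -1.4).
Solve a·Δx + b·Δy = Δh: det = (-180)·100 − (-250)·(-185) = -64250.
∂h/∂x = [(-6.8)·100 − (-1.4)·(-185)] / -64250 = +0.01461
∂h/∂y = [(-180)·(-1.4) − (-250)·(-6.8)] / -64250 = +0.02254
|∇h| = √(0.01461² + 0.02254²) = 0.02686
Seepage velocity v = K·i/n = 3.2 × 0.02686 / 0.06 = 1.433 m/day.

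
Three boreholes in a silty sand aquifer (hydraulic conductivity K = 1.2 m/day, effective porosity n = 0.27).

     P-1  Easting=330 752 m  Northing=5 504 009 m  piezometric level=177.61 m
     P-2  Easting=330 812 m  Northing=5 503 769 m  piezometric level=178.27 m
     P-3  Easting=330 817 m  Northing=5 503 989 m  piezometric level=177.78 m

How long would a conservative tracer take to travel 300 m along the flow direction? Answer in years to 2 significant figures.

Differences from P-1: to P-2 (Δx, Δy, Δh) = (60, -240, +0.66); to P-3 = (65, -20, +0.17).
Determinant of the coordinate differences = 60·(-20) − 65·(-240) = 14400.
∂h/∂x = [(+0.66)·(-20) − (+0.17)·(-240)] / 14400 = +0.001917
∂h/∂y = [60·(+0.17) − 65·(+0.66)] / 14400 = -0.002271
|∇h| = √(0.001917² + -0.002271²) = 0.002972
Seepage velocity v = K·i/n = 1.2 × 0.002972 / 0.27 = 0.01321 m/day.
t = 300 / 0.01321 = 2.271e+04 days = 62.2 years.

62 years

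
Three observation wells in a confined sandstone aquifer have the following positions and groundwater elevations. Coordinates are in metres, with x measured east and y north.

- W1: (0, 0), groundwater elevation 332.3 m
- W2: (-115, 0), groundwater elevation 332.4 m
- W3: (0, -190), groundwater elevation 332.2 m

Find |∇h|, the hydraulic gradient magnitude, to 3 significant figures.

0.00102

∂h/∂x = (332.4 − 332.3) / (-115 − 0) = -0.0008696
∂h/∂y = (332.2 − 332.3) / (-190 − 0) = +0.0005263
|∇h| = √(-0.0008696² + 0.0005263²) = 0.001016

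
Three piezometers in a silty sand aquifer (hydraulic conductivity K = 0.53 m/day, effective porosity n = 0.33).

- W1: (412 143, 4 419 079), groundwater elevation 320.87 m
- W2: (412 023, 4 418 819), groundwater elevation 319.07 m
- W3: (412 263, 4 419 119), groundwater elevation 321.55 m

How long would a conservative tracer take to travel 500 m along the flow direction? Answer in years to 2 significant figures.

130 years

With h = a·x + b·y + c and W1 as origin, the differences give:
  (-120)·a + (-260)·b = -1.80
  120·a + 40·b = +0.68
Eliminate b (×40 and ×(-260), subtract): 26400·a = 104.800 → a = ∂h/∂x = +0.003970
Back-substitute: b = ∂h/∂y = +0.005091.
|∇h| = √(0.003970² + 0.005091²) = 0.006456
Seepage velocity v = K·i/n = 0.53 × 0.006456 / 0.33 = 0.01037 m/day.
t = 500 / 0.01037 = 4.822e+04 days = 132 years.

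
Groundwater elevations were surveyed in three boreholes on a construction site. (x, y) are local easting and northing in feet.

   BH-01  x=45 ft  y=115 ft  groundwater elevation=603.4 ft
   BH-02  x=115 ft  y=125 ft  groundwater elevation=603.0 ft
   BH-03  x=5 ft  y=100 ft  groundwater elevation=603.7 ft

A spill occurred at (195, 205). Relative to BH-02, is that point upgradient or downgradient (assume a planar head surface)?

Differences from BH-01: to BH-02 (Δx, Δy, Δh) = (70, 10, -0.4); to BH-03 = (-40, -15, +0.3).
Solve a·Δx + b·Δy = Δh: det = 70·(-15) − (-40)·10 = -650.
∂h/∂x = [(-0.4)·(-15) − (+0.3)·10] / -650 = -0.004615
∂h/∂y = [70·(+0.3) − (-40)·(-0.4)] / -650 = -0.007692
Head at (195, 205) = 603.4 + (-0.004615)·(150) + (-0.007692)·(90) = 602.02 ft.
That is lower than the 603.0 ft at BH-02, so the point is downgradient.

downgradient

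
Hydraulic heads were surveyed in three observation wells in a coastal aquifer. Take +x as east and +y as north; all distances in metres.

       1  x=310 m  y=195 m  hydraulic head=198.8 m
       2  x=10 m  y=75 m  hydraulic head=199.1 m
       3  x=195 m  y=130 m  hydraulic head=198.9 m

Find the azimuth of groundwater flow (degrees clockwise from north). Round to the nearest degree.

121°

Differences from 1: to 2 (Δx, Δy, Δh) = (-300, -120, +0.3); to 3 = (-115, -65, +0.1).
Solve a·Δx + b·Δy = Δh: det = (-300)·(-65) − (-115)·(-120) = 5700.
∂h/∂x = [(+0.3)·(-65) − (+0.1)·(-120)] / 5700 = -0.001316
∂h/∂y = [(-300)·(+0.1) − (-115)·(+0.3)] / 5700 = +0.0007895
Flow direction (−∇h) has components (+0.001316 E, -0.0007895 N).
Azimuth = atan2(E, N) = atan2(+0.001316, -0.0007895) = 121.0° ≈ 121°.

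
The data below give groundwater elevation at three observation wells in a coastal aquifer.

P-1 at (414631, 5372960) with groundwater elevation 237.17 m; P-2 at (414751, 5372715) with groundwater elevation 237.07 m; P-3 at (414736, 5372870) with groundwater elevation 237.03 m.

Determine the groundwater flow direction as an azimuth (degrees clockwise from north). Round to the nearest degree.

076°

Taking P-1 as reference: P-2−P-1 = (120, -245, -0.10); P-3−P-1 = (105, -90, -0.14).
Solve a·Δx + b·Δy = Δh: det = 120·(-90) − 105·(-245) = 14925.
∂h/∂x = [(-0.10)·(-90) − (-0.14)·(-245)] / 14925 = -0.001695
∂h/∂y = [120·(-0.14) − 105·(-0.10)] / 14925 = -0.0004221
Flow direction (−∇h) has components (+0.001695 E, +0.0004221 N).
Azimuth = atan2(E, N) = atan2(+0.001695, +0.0004221) = 76.0° ≈ 076°.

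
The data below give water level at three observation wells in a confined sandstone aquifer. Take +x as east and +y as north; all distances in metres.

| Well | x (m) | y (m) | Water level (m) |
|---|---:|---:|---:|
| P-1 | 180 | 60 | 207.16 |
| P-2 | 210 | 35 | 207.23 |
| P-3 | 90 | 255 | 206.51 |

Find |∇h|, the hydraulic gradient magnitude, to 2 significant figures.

0.0037

Differences from P-1: to P-2 (Δx, Δy, Δh) = (30, -25, +0.07); to P-3 = (-90, 195, -0.65).
Solve a·Δx + b·Δy = Δh: det = 30·195 − (-90)·(-25) = 3600.
∂h/∂x = [(+0.07)·195 − (-0.65)·(-25)] / 3600 = -0.0007222
∂h/∂y = [30·(-0.65) − (-90)·(+0.07)] / 3600 = -0.003667
|∇h| = √(-0.0007222² + -0.003667²) = 0.003737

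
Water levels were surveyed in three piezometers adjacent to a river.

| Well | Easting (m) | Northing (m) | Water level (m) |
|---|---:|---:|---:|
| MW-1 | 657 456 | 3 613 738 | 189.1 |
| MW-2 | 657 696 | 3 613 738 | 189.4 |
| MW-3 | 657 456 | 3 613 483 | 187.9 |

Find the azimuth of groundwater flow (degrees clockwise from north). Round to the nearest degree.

∂h/∂x = (189.4 − 189.1) / (657696 − 657456) = +0.001250
∂h/∂y = (187.9 − 189.1) / (3613483 − 3613738) = +0.004706
Flow direction (−∇h) has components (-0.001250 E, -0.004706 N).
Azimuth = atan2(E, N) = atan2(-0.001250, -0.004706) = 194.9° ≈ 195°.

195°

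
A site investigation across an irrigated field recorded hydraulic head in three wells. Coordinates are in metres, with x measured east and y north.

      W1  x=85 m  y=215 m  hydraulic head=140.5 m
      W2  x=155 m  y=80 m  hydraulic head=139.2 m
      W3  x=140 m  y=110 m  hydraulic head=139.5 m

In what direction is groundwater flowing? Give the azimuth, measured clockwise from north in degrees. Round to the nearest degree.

Differences from W1: to W2 (Δx, Δy, Δh) = (70, -135, -1.3); to W3 = (55, -105, -1.0).
Solve a·Δx + b·Δy = Δh: det = 70·(-105) − 55·(-135) = 75.
∂h/∂x = [(-1.3)·(-105) − (-1.0)·(-135)] / 75 = +0.02000
∂h/∂y = [70·(-1.0) − 55·(-1.3)] / 75 = +0.02000
Flow direction (−∇h) has components (-0.02000 E, -0.02000 N).
Azimuth = atan2(E, N) = atan2(-0.02000, -0.02000) = 225.0° ≈ 225°.

225°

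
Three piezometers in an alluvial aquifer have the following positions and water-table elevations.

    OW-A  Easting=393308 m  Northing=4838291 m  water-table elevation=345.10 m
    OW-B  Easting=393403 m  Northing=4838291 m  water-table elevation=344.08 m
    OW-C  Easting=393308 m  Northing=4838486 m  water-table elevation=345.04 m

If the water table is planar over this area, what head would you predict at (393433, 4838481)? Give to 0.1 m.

343.7 m

∂h/∂x = (344.08 − 345.10) / (393403 − 393308) = -0.01074
∂h/∂y = (345.04 − 345.10) / (4838486 − 4838291) = -0.0003077
h(393433, 4838481) = 345.10 + (-0.01074)·(125) + (-0.0003077)·(190) = 345.10 -1.342 -0.058 = 343.699 m.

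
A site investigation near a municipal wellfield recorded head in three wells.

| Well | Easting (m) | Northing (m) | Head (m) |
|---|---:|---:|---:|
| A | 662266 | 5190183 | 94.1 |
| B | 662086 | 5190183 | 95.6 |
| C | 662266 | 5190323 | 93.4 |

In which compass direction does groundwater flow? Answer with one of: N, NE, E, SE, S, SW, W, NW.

∂h/∂x = (95.6 − 94.1) / (662086 − 662266) = -0.008333
∂h/∂y = (93.4 − 94.1) / (5190323 − 5190183) = -0.005000
Flow = −∇h = (+0.008333 east, +0.005000 north), which points northeast.

NE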